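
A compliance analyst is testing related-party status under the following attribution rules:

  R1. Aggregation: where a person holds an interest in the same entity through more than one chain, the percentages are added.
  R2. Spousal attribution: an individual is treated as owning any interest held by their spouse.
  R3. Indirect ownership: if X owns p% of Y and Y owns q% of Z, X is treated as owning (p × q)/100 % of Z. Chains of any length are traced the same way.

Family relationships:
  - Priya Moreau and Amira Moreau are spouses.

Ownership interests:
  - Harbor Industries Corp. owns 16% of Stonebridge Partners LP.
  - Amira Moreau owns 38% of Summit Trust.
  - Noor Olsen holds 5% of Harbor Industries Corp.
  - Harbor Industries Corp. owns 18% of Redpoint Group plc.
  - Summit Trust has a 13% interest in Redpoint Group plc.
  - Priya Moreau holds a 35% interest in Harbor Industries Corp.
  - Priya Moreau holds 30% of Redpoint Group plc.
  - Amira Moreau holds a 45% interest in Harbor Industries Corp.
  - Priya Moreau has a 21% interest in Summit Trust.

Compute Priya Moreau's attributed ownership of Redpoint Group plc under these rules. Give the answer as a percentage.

52.07%

By spousal attribution (R2), Priya Moreau is treated as also owning Amira Moreau's interest in Summit Trust, giving 21% + 38% = 59%.
By spousal attribution (R2), Priya Moreau is treated as also owning Amira Moreau's interest in Harbor Industries Corp, giving 35% + 45% = 80%.
Chain via Summit Trust (R3): 59% × 13% = 7.67% of Redpoint Group plc.
Chain via Harbor Industries Corp. (R3): 80% × 18% = 14.4% of Redpoint Group plc.
Direct interest in Redpoint Group plc: 30%.
Aggregating (R1): 7.67% + 14.4% + 30% = 52.07%.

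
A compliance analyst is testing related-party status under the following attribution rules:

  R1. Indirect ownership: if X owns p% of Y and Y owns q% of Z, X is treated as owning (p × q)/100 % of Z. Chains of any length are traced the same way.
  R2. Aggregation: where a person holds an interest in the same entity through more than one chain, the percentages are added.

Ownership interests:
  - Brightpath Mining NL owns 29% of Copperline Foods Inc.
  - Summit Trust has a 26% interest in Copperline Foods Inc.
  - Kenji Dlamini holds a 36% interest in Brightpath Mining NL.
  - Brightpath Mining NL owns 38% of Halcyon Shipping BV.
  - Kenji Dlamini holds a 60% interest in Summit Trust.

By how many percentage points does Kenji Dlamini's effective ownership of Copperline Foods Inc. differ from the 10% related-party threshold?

Chain via Brightpath Mining NL (R1): 36% × 29% = 10.44% of Copperline Foods Inc.
Chain via Summit Trust (R1): 60% × 26% = 15.6% of Copperline Foods Inc.
Aggregating (R2): 10.44% + 15.6% = 26.04%.
26.04% exceeds the 10% threshold by 16.04 percentage points.

16.04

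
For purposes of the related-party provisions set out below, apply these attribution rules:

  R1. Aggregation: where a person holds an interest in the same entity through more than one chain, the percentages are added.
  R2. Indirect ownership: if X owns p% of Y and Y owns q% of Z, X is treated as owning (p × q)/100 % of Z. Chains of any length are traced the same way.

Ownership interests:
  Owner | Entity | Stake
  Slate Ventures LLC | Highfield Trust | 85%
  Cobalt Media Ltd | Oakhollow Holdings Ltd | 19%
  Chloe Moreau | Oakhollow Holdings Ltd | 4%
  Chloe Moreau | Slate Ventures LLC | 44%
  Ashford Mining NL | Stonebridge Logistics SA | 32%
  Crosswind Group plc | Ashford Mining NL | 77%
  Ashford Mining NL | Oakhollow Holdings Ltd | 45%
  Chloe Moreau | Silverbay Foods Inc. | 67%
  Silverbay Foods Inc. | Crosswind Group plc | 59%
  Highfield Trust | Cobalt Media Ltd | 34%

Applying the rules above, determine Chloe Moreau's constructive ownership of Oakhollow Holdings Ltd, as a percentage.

20.113185%

Chain via Silverbay Foods Inc. → Crosswind Group plc → Ashford Mining NL (R2): 67% × 59% × 77% × 45% = 13.697145% of Oakhollow Holdings Ltd.
Chain via Slate Ventures LLC → Highfield Trust → Cobalt Media Ltd (R2): 44% × 85% × 34% × 19% = 2.41604% of Oakhollow Holdings Ltd.
Direct interest in Oakhollow Holdings Ltd: 4%.
Aggregating (R1): 13.697145% + 2.41604% + 4% = 20.113185%.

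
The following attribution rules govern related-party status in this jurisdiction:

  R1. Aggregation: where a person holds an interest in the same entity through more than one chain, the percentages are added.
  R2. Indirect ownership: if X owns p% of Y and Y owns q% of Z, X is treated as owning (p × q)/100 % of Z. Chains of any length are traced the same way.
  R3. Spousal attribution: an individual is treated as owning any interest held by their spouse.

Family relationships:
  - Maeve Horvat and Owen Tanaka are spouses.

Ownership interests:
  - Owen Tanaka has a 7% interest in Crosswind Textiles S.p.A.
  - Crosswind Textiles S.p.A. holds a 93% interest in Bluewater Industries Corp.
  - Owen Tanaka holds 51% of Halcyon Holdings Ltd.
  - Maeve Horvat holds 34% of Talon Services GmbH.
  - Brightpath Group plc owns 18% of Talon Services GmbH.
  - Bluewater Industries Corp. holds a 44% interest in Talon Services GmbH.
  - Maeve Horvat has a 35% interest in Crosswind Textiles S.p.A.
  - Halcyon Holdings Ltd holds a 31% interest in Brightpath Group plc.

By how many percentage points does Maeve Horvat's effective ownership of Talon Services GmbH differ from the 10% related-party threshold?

By spousal attribution (R3), Maeve Horvat is treated as also owning Owen Tanaka's interest in Crosswind Textiles S.p.A, giving 35% + 7% = 42%.
By spousal attribution (R3), Maeve Horvat is treated as owning Owen Tanaka's 51% interest in Halcyon Holdings Ltd.
Chain via Crosswind Textiles S.p.A. → Bluewater Industries Corp. (R2): 42% × 93% × 44% = 17.1864% of Talon Services GmbH.
Direct interest in Talon Services GmbH: 34%.
Chain via Halcyon Holdings Ltd → Brightpath Group plc (R2): 51% × 31% × 18% = 2.8458% of Talon Services GmbH.
Aggregating (R1): 17.1864% + 34% + 2.8458% = 54.0322%.
54.0322% exceeds the 10% threshold by 44.0322 percentage points.

44.0322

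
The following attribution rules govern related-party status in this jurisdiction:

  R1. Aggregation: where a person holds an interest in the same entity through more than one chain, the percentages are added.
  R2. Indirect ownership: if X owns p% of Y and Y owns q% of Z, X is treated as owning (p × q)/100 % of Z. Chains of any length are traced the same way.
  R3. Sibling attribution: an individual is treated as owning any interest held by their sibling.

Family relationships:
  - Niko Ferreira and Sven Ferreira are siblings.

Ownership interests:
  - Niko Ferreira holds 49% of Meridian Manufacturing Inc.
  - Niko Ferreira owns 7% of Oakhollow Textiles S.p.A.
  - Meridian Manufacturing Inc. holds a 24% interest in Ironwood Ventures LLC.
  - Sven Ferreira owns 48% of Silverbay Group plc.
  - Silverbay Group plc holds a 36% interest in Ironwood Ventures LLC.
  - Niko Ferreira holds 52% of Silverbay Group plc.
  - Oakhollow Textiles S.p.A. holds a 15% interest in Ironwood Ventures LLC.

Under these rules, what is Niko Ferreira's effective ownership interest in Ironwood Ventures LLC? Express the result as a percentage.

By sibling attribution (R3), Niko Ferreira is treated as also owning Sven Ferreira's interest in Silverbay Group plc, giving 52% + 48% = 100%.
Chain via Silverbay Group plc (R2): 100% × 36% = 36% of Ironwood Ventures LLC.
Chain via Meridian Manufacturing Inc. (R2): 49% × 24% = 11.76% of Ironwood Ventures LLC.
Chain via Oakhollow Textiles S.p.A. (R2): 7% × 15% = 1.05% of Ironwood Ventures LLC.
Aggregating (R1): 36% + 11.76% + 1.05% = 48.81%.

48.81%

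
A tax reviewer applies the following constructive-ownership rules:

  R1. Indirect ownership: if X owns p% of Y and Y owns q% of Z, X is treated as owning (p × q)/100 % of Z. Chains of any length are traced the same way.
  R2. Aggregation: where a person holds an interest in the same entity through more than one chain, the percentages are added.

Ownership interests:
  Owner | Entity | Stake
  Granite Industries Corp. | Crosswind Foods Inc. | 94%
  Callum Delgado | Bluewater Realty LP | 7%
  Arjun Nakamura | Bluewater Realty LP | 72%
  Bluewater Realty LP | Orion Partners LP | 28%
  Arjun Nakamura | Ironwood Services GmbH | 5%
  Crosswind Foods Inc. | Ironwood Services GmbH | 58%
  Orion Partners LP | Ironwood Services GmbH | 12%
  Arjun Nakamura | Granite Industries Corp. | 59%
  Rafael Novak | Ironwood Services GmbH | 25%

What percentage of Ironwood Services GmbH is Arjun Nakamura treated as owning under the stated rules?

39.586%

Chain via Bluewater Realty LP → Orion Partners LP (R1): 72% × 28% × 12% = 2.4192% of Ironwood Services GmbH.
Chain via Granite Industries Corp. → Crosswind Foods Inc. (R1): 59% × 94% × 58% = 32.1668% of Ironwood Services GmbH.
Direct interest in Ironwood Services GmbH: 5%.
Aggregating (R2): 2.4192% + 32.1668% + 5% = 39.586%.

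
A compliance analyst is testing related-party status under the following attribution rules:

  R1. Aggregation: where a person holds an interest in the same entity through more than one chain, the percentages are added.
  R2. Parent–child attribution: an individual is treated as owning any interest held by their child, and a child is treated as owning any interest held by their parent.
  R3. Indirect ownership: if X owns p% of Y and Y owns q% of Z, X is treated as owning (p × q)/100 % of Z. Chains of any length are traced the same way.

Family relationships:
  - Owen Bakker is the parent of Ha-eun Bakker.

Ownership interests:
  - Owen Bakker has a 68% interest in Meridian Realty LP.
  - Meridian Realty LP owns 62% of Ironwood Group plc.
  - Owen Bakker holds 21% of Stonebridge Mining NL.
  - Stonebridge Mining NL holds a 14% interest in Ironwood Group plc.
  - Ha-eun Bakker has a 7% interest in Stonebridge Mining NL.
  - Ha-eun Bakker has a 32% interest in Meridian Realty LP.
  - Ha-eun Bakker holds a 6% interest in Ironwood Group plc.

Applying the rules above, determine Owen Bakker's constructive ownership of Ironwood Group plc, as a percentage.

By parent–child attribution (R2), Owen Bakker is treated as also owning Ha-eun Bakker's interest in Stonebridge Mining NL, giving 21% + 7% = 28%.
By parent–child attribution (R2), Owen Bakker is treated as also owning Ha-eun Bakker's interest in Meridian Realty LP, giving 68% + 32% = 100%.
By parent–child attribution (R2), Owen Bakker is treated as owning Ha-eun Bakker's 6% interest in Ironwood Group plc.
Chain via Stonebridge Mining NL (R3): 28% × 14% = 3.92% of Ironwood Group plc.
Chain via Meridian Realty LP (R3): 100% × 62% = 62% of Ironwood Group plc.
Direct interest in Ironwood Group plc: 6%.
Aggregating (R1): 3.92% + 62% + 6% = 71.92%.

71.92%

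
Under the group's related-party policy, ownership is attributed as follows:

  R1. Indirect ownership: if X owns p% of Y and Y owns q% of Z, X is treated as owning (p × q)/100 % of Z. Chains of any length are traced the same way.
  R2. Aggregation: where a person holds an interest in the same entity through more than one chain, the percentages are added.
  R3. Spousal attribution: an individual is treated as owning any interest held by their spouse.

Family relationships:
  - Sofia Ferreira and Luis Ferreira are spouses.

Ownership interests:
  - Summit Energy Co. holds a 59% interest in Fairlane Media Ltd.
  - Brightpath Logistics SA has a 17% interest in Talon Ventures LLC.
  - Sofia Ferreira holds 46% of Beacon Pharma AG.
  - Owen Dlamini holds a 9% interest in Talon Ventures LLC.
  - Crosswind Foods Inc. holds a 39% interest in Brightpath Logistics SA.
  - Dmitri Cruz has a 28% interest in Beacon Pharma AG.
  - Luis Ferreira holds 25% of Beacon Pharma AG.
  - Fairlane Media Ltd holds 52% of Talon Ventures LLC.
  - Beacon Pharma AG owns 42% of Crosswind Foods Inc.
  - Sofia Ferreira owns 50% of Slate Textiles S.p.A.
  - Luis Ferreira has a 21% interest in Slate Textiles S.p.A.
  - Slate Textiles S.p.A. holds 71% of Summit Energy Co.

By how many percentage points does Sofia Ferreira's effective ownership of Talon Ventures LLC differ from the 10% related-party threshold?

7.442854

By spousal attribution (R3), Sofia Ferreira is treated as also owning Luis Ferreira's interest in Slate Textiles S.p.A, giving 50% + 21% = 71%.
By spousal attribution (R3), Sofia Ferreira is treated as also owning Luis Ferreira's interest in Beacon Pharma AG, giving 46% + 25% = 71%.
Chain via Slate Textiles S.p.A. → Summit Energy Co. → Fairlane Media Ltd (R1): 71% × 71% × 59% × 52% = 15.465788% of Talon Ventures LLC.
Chain via Beacon Pharma AG → Crosswind Foods Inc. → Brightpath Logistics SA (R1): 71% × 42% × 39% × 17% = 1.977066% of Talon Ventures LLC.
Aggregating (R2): 15.465788% + 1.977066% = 17.442854%.
17.442854% exceeds the 10% threshold by 7.442854 percentage points.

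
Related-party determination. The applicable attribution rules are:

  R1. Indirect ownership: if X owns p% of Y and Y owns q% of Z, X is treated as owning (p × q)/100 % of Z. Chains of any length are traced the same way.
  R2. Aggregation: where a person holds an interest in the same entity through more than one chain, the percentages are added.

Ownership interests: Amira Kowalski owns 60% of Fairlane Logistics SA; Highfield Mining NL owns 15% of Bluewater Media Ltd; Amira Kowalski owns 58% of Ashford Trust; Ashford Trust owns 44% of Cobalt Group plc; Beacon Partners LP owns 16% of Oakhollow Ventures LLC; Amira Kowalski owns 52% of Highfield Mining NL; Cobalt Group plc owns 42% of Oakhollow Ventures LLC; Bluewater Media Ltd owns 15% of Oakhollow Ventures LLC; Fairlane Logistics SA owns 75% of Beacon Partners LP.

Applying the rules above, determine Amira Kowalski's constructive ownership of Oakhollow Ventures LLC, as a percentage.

19.0884%

Chain via Ashford Trust → Cobalt Group plc (R1): 58% × 44% × 42% = 10.7184% of Oakhollow Ventures LLC.
Chain via Highfield Mining NL → Bluewater Media Ltd (R1): 52% × 15% × 15% = 1.17% of Oakhollow Ventures LLC.
Chain via Fairlane Logistics SA → Beacon Partners LP (R1): 60% × 75% × 16% = 7.2% of Oakhollow Ventures LLC.
Aggregating (R2): 10.7184% + 1.17% + 7.2% = 19.0884%.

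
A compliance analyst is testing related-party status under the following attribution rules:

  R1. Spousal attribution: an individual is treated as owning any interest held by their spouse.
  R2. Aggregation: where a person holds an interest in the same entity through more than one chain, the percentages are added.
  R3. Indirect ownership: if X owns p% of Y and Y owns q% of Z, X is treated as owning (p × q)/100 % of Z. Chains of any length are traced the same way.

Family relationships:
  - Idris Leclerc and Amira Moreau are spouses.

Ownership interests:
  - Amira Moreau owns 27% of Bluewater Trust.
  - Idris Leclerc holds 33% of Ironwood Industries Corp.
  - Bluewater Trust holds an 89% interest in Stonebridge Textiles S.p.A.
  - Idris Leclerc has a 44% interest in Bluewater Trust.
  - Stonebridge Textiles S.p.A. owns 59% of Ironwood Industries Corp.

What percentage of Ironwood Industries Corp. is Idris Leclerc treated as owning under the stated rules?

By spousal attribution (R1), Idris Leclerc is treated as also owning Amira Moreau's interest in Bluewater Trust, giving 44% + 27% = 71%.
Chain via Bluewater Trust → Stonebridge Textiles S.p.A. (R3): 71% × 89% × 59% = 37.2821% of Ironwood Industries Corp.
Direct interest in Ironwood Industries Corp: 33%.
Aggregating (R2): 37.2821% + 33% = 70.2821%.

70.2821%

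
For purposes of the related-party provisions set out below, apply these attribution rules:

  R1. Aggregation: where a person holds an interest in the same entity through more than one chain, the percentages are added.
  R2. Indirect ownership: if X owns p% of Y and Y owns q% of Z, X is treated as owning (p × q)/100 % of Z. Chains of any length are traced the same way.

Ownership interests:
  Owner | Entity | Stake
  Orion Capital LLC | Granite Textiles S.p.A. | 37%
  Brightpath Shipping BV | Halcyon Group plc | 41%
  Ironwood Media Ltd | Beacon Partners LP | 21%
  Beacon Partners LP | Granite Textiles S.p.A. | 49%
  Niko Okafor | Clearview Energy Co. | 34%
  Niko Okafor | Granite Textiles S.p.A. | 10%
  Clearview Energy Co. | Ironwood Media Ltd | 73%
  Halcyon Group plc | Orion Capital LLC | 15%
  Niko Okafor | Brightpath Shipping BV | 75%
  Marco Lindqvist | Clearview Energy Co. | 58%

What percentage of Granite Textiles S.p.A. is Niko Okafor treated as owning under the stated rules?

14.260603%

Chain via Clearview Energy Co. → Ironwood Media Ltd → Beacon Partners LP (R2): 34% × 73% × 21% × 49% = 2.553978% of Granite Textiles S.p.A.
Chain via Brightpath Shipping BV → Halcyon Group plc → Orion Capital LLC (R2): 75% × 41% × 15% × 37% = 1.706625% of Granite Textiles S.p.A.
Direct interest in Granite Textiles S.p.A: 10%.
Aggregating (R1): 2.553978% + 1.706625% + 10% = 14.260603%.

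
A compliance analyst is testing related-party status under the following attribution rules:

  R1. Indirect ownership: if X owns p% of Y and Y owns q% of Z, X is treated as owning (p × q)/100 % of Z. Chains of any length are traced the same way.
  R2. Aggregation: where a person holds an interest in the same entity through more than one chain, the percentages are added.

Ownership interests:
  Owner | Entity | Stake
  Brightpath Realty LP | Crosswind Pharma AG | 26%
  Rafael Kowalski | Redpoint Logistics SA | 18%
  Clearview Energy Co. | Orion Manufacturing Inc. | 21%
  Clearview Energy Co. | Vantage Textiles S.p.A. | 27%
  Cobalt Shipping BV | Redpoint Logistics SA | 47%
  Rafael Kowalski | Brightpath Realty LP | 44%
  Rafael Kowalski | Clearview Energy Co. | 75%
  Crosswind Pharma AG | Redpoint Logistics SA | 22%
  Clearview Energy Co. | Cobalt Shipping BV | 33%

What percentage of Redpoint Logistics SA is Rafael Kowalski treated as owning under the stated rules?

32.1493%

Chain via Clearview Energy Co. → Cobalt Shipping BV (R1): 75% × 33% × 47% = 11.6325% of Redpoint Logistics SA.
Chain via Brightpath Realty LP → Crosswind Pharma AG (R1): 44% × 26% × 22% = 2.5168% of Redpoint Logistics SA.
Direct interest in Redpoint Logistics SA: 18%.
Aggregating (R2): 11.6325% + 2.5168% + 18% = 32.1493%.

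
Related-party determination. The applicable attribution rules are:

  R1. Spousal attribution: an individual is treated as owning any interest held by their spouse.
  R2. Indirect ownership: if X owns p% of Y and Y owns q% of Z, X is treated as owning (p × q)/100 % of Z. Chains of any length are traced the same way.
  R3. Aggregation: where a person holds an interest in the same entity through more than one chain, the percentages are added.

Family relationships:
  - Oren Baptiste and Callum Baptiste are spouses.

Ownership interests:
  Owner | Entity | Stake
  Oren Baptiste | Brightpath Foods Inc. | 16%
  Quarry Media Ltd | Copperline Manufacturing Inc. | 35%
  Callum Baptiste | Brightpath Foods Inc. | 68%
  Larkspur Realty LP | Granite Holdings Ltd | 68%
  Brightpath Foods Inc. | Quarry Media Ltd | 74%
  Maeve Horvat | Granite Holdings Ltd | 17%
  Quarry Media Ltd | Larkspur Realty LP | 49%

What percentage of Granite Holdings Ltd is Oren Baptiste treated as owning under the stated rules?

20.711712%

By spousal attribution (R1), Oren Baptiste is treated as also owning Callum Baptiste's interest in Brightpath Foods Inc, giving 16% + 68% = 84%.
Chain via Brightpath Foods Inc. → Quarry Media Ltd → Larkspur Realty LP (R2): 84% × 74% × 49% × 68% = 20.711712% of Granite Holdings Ltd.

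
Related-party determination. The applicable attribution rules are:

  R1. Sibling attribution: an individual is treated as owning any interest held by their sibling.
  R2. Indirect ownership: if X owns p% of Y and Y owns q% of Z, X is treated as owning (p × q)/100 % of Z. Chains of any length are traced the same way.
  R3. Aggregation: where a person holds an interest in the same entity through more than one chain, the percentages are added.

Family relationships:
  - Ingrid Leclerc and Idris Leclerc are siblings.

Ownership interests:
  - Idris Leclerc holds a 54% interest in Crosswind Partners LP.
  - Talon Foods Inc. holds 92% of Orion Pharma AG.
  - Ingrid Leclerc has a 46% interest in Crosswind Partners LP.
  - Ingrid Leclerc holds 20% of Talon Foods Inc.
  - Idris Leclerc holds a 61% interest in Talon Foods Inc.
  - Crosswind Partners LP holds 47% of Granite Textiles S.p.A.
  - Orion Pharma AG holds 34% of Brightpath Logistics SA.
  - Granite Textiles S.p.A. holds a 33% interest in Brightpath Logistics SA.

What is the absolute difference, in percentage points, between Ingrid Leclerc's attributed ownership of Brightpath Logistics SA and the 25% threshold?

By sibling attribution (R1), Ingrid Leclerc is treated as also owning Idris Leclerc's interest in Talon Foods Inc, giving 20% + 61% = 81%.
By sibling attribution (R1), Ingrid Leclerc is treated as also owning Idris Leclerc's interest in Crosswind Partners LP, giving 46% + 54% = 100%.
Chain via Talon Foods Inc. → Orion Pharma AG (R2): 81% × 92% × 34% = 25.3368% of Brightpath Logistics SA.
Chain via Crosswind Partners LP → Granite Textiles S.p.A. (R2): 100% × 47% × 33% = 15.51% of Brightpath Logistics SA.
Aggregating (R3): 25.3368% + 15.51% = 40.8468%.
40.8468% exceeds the 25% threshold by 15.8468 percentage points.

15.8468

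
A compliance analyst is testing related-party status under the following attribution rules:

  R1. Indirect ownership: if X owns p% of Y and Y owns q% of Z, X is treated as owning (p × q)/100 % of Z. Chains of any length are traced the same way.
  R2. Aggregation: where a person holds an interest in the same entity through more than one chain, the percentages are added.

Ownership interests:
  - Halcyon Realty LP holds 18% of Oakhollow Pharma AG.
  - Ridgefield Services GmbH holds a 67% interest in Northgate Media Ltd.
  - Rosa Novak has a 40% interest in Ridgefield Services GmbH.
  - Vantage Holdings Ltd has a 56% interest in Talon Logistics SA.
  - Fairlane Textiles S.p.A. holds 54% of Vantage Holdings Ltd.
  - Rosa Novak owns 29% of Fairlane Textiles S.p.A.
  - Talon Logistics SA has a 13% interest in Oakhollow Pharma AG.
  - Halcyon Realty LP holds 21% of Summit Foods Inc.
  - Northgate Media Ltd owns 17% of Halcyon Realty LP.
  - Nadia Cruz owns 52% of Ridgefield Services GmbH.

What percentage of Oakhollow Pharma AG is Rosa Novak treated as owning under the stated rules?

Chain via Fairlane Textiles S.p.A. → Vantage Holdings Ltd → Talon Logistics SA (R1): 29% × 54% × 56% × 13% = 1.140048% of Oakhollow Pharma AG.
Chain via Ridgefield Services GmbH → Northgate Media Ltd → Halcyon Realty LP (R1): 40% × 67% × 17% × 18% = 0.82008% of Oakhollow Pharma AG.
Aggregating (R2): 1.140048% + 0.82008% = 1.960128%.

1.960128%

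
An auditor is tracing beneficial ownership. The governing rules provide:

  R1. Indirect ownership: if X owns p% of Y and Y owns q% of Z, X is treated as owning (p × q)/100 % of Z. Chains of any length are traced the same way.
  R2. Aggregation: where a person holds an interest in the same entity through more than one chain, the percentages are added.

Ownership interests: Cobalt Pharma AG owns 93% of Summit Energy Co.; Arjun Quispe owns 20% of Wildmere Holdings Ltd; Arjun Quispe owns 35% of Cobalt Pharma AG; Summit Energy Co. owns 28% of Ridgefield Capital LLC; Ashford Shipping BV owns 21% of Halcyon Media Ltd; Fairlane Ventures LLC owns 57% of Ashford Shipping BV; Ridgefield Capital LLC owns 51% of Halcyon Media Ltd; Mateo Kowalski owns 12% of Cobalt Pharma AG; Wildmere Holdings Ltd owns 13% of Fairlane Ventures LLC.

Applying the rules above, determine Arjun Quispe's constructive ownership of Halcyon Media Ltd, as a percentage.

Chain via Wildmere Holdings Ltd → Fairlane Ventures LLC → Ashford Shipping BV (R1): 20% × 13% × 57% × 21% = 0.31122% of Halcyon Media Ltd.
Chain via Cobalt Pharma AG → Summit Energy Co. → Ridgefield Capital LLC (R1): 35% × 93% × 28% × 51% = 4.64814% of Halcyon Media Ltd.
Aggregating (R2): 0.31122% + 4.64814% = 4.95936%.

4.95936%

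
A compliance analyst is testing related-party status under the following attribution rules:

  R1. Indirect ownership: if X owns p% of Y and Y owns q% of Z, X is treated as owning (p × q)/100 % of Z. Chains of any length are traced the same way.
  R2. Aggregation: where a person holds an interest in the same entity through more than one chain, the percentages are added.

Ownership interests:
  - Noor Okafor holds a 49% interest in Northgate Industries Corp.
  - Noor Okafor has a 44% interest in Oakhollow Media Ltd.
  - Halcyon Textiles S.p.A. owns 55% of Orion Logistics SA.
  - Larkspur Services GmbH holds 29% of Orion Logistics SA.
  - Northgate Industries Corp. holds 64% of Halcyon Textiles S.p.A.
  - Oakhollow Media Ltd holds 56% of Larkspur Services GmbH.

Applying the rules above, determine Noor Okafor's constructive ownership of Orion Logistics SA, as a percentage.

24.3936%

Chain via Northgate Industries Corp. → Halcyon Textiles S.p.A. (R1): 49% × 64% × 55% = 17.248% of Orion Logistics SA.
Chain via Oakhollow Media Ltd → Larkspur Services GmbH (R1): 44% × 56% × 29% = 7.1456% of Orion Logistics SA.
Aggregating (R2): 17.248% + 7.1456% = 24.3936%.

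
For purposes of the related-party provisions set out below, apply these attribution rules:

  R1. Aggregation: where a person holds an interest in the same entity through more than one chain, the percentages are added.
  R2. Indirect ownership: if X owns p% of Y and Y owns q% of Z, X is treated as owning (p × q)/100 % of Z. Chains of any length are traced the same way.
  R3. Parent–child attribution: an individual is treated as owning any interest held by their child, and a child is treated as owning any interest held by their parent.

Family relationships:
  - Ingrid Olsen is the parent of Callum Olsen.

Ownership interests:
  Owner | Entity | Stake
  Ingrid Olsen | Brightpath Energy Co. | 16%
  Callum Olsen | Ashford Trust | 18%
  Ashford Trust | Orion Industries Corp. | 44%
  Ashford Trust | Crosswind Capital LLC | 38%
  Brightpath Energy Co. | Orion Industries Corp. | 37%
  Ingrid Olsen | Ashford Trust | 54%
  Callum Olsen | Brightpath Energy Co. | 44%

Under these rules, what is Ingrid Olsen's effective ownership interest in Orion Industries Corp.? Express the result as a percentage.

By parent–child attribution (R3), Ingrid Olsen is treated as also owning Callum Olsen's interest in Ashford Trust, giving 54% + 18% = 72%.
By parent–child attribution (R3), Ingrid Olsen is treated as also owning Callum Olsen's interest in Brightpath Energy Co, giving 16% + 44% = 60%.
Chain via Ashford Trust (R2): 72% × 44% = 31.68% of Orion Industries Corp.
Chain via Brightpath Energy Co. (R2): 60% × 37% = 22.2% of Orion Industries Corp.
Aggregating (R1): 31.68% + 22.2% = 53.88%.

53.88%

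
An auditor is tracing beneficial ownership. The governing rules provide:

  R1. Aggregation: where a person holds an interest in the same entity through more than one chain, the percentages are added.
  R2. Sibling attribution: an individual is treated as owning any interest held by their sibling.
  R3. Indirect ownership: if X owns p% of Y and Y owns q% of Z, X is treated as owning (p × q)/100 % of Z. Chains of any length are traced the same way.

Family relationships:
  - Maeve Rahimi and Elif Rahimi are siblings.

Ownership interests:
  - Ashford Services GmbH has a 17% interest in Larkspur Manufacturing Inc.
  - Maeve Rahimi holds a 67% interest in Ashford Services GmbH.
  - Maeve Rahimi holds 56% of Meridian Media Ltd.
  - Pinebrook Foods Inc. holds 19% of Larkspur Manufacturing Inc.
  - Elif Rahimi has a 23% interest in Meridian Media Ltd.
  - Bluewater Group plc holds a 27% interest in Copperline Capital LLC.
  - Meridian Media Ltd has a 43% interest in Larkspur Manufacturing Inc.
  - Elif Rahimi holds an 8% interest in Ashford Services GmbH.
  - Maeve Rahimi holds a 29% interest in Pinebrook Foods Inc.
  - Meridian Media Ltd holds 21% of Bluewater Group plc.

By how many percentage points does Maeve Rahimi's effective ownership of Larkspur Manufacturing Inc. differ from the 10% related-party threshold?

By sibling attribution (R2), Maeve Rahimi is treated as also owning Elif Rahimi's interest in Meridian Media Ltd, giving 56% + 23% = 79%.
By sibling attribution (R2), Maeve Rahimi is treated as also owning Elif Rahimi's interest in Ashford Services GmbH, giving 67% + 8% = 75%.
Chain via Pinebrook Foods Inc. (R3): 29% × 19% = 5.51% of Larkspur Manufacturing Inc.
Chain via Meridian Media Ltd (R3): 79% × 43% = 33.97% of Larkspur Manufacturing Inc.
Chain via Ashford Services GmbH (R3): 75% × 17% = 12.75% of Larkspur Manufacturing Inc.
Aggregating (R1): 5.51% + 33.97% + 12.75% = 52.23%.
52.23% exceeds the 10% threshold by 42.23 percentage points.

42.23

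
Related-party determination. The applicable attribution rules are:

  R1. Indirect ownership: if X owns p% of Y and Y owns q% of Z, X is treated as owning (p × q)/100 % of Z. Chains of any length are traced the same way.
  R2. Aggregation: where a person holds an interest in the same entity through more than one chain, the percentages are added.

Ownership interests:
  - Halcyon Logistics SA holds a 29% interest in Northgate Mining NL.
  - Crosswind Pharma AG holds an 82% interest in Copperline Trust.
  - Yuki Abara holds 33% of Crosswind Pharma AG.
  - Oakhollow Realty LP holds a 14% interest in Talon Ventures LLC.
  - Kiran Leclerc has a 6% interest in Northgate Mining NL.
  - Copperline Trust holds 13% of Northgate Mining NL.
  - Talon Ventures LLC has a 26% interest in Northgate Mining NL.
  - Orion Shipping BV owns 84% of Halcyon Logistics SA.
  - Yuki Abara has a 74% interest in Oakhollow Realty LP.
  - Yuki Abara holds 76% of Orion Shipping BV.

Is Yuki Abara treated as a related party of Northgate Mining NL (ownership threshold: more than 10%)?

Chain via Oakhollow Realty LP → Talon Ventures LLC (R1): 74% × 14% × 26% = 2.6936% of Northgate Mining NL.
Chain via Crosswind Pharma AG → Copperline Trust (R1): 33% × 82% × 13% = 3.5178% of Northgate Mining NL.
Chain via Orion Shipping BV → Halcyon Logistics SA (R1): 76% × 84% × 29% = 18.5136% of Northgate Mining NL.
Aggregating (R2): 2.6936% + 3.5178% + 18.5136% = 24.725%.
24.725% exceeds the 10% threshold, so Yuki is a related party to Northgate Mining NL.

Yes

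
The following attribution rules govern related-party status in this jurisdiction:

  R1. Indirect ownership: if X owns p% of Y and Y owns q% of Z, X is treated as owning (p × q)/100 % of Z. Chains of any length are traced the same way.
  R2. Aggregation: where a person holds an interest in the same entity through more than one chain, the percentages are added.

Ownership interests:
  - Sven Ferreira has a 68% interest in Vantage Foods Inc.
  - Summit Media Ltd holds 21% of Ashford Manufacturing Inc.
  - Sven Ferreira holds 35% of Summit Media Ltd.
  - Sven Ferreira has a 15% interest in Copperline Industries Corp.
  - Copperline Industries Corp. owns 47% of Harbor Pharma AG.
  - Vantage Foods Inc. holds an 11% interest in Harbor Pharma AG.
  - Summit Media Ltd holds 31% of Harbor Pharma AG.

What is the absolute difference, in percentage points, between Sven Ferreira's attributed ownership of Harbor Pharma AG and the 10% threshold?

15.38

Chain via Copperline Industries Corp. (R1): 15% × 47% = 7.05% of Harbor Pharma AG.
Chain via Summit Media Ltd (R1): 35% × 31% = 10.85% of Harbor Pharma AG.
Chain via Vantage Foods Inc. (R1): 68% × 11% = 7.48% of Harbor Pharma AG.
Aggregating (R2): 7.05% + 10.85% + 7.48% = 25.38%.
25.38% exceeds the 10% threshold by 15.38 percentage points.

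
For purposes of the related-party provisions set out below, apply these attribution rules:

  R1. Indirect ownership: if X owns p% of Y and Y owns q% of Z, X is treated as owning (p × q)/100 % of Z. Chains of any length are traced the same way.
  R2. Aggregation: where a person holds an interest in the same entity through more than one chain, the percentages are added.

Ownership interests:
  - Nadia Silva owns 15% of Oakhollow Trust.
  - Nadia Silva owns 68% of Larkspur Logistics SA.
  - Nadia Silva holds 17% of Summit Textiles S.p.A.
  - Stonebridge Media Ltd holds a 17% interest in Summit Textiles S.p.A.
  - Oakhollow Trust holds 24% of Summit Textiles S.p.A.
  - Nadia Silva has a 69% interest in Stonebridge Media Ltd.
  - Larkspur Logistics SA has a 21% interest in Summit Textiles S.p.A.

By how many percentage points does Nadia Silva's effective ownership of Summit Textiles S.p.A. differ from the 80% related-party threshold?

33.39

Chain via Stonebridge Media Ltd (R1): 69% × 17% = 11.73% of Summit Textiles S.p.A.
Chain via Larkspur Logistics SA (R1): 68% × 21% = 14.28% of Summit Textiles S.p.A.
Chain via Oakhollow Trust (R1): 15% × 24% = 3.6% of Summit Textiles S.p.A.
Direct interest in Summit Textiles S.p.A: 17%.
Aggregating (R2): 11.73% + 14.28% + 3.6% + 17% = 46.61%.
46.61% falls short of the 80% threshold by 33.39 percentage points.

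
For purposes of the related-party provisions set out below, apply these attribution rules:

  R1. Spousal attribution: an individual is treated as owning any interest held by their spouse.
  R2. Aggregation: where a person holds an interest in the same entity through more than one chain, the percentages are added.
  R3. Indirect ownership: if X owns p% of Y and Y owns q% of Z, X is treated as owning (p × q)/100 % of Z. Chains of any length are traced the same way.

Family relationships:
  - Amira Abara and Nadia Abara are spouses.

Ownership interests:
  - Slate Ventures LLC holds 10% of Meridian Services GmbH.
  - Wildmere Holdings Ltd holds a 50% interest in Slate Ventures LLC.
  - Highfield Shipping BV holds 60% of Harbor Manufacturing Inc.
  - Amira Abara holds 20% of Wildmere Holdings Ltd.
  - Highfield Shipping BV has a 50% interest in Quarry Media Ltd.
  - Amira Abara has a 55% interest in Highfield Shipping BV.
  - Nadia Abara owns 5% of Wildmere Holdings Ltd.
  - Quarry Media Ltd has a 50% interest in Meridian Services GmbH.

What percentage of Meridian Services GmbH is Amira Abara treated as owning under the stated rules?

15%

By spousal attribution (R1), Amira Abara is treated as also owning Nadia Abara's interest in Wildmere Holdings Ltd, giving 20% + 5% = 25%.
Chain via Wildmere Holdings Ltd → Slate Ventures LLC (R3): 25% × 50% × 10% = 1.25% of Meridian Services GmbH.
Chain via Highfield Shipping BV → Quarry Media Ltd (R3): 55% × 50% × 50% = 13.75% of Meridian Services GmbH.
Aggregating (R2): 1.25% + 13.75% = 15%.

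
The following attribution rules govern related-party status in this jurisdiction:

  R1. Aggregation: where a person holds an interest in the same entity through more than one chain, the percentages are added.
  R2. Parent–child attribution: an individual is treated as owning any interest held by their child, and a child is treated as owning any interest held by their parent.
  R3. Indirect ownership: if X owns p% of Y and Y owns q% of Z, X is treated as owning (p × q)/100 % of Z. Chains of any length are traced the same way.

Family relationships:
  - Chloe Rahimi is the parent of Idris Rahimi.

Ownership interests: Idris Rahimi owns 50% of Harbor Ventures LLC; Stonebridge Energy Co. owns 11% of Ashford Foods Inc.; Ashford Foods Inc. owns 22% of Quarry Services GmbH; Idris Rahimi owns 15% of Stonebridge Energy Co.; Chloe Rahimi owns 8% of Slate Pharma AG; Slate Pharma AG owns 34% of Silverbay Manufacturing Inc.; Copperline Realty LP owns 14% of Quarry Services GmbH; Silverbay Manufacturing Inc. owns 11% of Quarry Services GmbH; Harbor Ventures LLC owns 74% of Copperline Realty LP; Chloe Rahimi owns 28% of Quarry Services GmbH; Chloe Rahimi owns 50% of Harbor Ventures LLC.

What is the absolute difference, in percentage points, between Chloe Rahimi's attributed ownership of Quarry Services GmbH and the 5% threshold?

By parent–child attribution (R2), Chloe Rahimi is treated as also owning Idris Rahimi's interest in Harbor Ventures LLC, giving 50% + 50% = 100%.
By parent–child attribution (R2), Chloe Rahimi is treated as owning Idris Rahimi's 15% interest in Stonebridge Energy Co.
Chain via Harbor Ventures LLC → Copperline Realty LP (R3): 100% × 74% × 14% = 10.36% of Quarry Services GmbH.
Chain via Slate Pharma AG → Silverbay Manufacturing Inc. (R3): 8% × 34% × 11% = 0.2992% of Quarry Services GmbH.
Direct interest in Quarry Services GmbH: 28%.
Chain via Stonebridge Energy Co. → Ashford Foods Inc. (R3): 15% × 11% × 22% = 0.363% of Quarry Services GmbH.
Aggregating (R1): 10.36% + 0.2992% + 28% + 0.363% = 39.0222%.
39.0222% exceeds the 5% threshold by 34.0222 percentage points.

34.0222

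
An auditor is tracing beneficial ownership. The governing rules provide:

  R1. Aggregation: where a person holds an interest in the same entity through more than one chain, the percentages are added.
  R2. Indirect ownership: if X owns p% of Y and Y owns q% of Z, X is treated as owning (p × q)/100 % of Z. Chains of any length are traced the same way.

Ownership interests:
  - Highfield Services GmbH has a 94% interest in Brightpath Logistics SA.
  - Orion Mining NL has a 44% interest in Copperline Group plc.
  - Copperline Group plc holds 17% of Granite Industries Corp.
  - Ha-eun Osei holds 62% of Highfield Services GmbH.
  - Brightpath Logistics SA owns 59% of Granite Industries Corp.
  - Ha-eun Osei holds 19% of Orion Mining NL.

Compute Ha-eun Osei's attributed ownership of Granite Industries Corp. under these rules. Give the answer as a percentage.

Chain via Orion Mining NL → Copperline Group plc (R2): 19% × 44% × 17% = 1.4212% of Granite Industries Corp.
Chain via Highfield Services GmbH → Brightpath Logistics SA (R2): 62% × 94% × 59% = 34.3852% of Granite Industries Corp.
Aggregating (R1): 1.4212% + 34.3852% = 35.8064%.

35.8064%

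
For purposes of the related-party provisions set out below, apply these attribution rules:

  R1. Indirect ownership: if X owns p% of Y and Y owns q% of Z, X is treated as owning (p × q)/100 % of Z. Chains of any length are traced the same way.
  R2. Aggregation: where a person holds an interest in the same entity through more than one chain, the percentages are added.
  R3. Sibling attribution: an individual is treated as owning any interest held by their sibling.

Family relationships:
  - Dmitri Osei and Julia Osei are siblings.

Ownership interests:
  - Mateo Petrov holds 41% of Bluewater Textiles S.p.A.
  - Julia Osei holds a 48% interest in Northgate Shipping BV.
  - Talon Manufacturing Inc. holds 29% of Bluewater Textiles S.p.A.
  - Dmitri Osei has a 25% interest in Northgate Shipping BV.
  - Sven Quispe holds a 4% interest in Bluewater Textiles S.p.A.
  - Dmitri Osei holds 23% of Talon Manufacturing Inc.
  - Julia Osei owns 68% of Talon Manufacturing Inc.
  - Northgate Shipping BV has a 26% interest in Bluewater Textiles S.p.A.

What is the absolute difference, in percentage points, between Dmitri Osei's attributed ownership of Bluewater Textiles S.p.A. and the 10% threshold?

35.37

By sibling attribution (R3), Dmitri Osei is treated as also owning Julia Osei's interest in Northgate Shipping BV, giving 25% + 48% = 73%.
By sibling attribution (R3), Dmitri Osei is treated as also owning Julia Osei's interest in Talon Manufacturing Inc, giving 23% + 68% = 91%.
Chain via Northgate Shipping BV (R1): 73% × 26% = 18.98% of Bluewater Textiles S.p.A.
Chain via Talon Manufacturing Inc. (R1): 91% × 29% = 26.39% of Bluewater Textiles S.p.A.
Aggregating (R2): 18.98% + 26.39% = 45.37%.
45.37% exceeds the 10% threshold by 35.37 percentage points.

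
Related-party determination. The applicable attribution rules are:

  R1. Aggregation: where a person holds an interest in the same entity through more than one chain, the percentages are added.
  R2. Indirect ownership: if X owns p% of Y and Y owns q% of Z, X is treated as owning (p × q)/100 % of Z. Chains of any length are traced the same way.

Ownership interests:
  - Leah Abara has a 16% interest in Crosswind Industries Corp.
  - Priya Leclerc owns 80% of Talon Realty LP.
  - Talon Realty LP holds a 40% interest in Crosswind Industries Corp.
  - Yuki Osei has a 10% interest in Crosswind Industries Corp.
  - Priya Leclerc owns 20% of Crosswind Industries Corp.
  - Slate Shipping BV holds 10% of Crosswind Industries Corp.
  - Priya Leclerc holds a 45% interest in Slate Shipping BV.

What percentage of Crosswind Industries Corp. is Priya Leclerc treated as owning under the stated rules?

Chain via Slate Shipping BV (R2): 45% × 10% = 4.5% of Crosswind Industries Corp.
Chain via Talon Realty LP (R2): 80% × 40% = 32% of Crosswind Industries Corp.
Direct interest in Crosswind Industries Corp: 20%.
Aggregating (R1): 4.5% + 32% + 20% = 56.5%.

56.5%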